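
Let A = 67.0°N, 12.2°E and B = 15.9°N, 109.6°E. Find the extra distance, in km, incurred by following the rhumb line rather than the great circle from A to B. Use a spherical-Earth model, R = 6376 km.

Great circle: cos σ = sin φ₁ sin φ₂ + cos φ₁ cos φ₂ cos Δλ,  σ = 1.3656 rad → d_gc = 8706.9 km
Rhumb line: Δψ = -1.3112, q = Δφ/Δψ = 0.6802, d_rh = R√(Δφ²+q²Δλ²) = 9310.8 km
Excess = 9310.8 − 8706.9 = 603.9 ≈ 604 km

604 km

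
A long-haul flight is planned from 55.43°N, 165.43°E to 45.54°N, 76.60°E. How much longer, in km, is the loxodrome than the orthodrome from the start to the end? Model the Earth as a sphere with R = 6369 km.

409 km

Great circle: cos σ = sin φ₁ sin φ₂ + cos φ₁ cos φ₂ cos Δλ,  σ = 0.9325 rad → d_gc = 5939.1 km
Rhumb line: Δψ = -0.2726, q = Δφ/Δψ = 0.6332, d_rh = R√(Δφ²+q²Δλ²) = 6347.9 km
Excess = 6347.9 − 5939.1 = 408.8 ≈ 409 km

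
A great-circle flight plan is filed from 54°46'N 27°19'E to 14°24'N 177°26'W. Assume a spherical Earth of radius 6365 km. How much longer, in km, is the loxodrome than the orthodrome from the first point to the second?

2358 km

Great circle: cos σ = sin φ₁ sin φ₂ + cos φ₁ cos φ₂ cos Δλ,  σ = 1.8800 rad → d_gc = 11966.4 km
Rhumb line: Δψ = -0.8931, q = Δφ/Δψ = 0.7888, d_rh = R√(Δφ²+q²Δλ²) = 14324.7 km
Excess = 14324.7 − 11966.4 = 2358.3 ≈ 2358 km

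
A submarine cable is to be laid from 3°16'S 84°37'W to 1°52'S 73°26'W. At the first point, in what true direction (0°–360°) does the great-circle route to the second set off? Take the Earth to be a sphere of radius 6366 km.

83.1°

N = sin Δλ·cos φ₂ = +0.1938;  D = cos φ₁ sin φ₂ − sin φ₁ cos φ₂ cos Δλ = +0.0234
initial course = atan2(N, D) = 83.13°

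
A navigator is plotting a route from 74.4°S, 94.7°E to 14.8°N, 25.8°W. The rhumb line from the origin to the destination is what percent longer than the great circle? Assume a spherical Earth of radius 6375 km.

Great circle: σ = 1.9584 rad → d_gc = Rσ = 12485.0 km
Rhumb: Δφ = +1.5568, Δλ = -2.1031, Δψ = +2.2491, q = Δφ/Δψ = 0.6922 → d_rh = R√(Δφ²+q²Δλ²) = 13587.9 km
Excess = (13587.9 − 12485.0) / 12485.0 = 1102.9 / 12485.0 = 8.83% ≈ 8.8%

8.8%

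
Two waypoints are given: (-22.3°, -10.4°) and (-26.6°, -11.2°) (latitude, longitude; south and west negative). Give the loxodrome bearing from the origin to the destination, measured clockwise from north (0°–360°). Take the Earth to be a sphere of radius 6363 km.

Δψ = ln[tan(π/4+φ₂/2)/tan(π/4+φ₁/2)] = -0.0825
Δλ = -0.0140 rad (taken the short way round)
course = atan2(Δλ, Δψ) = 189.61°

189.6°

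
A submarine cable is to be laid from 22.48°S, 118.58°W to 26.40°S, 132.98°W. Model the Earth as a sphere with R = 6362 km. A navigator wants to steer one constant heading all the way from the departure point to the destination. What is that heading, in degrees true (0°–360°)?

253.3°

Δψ = ln[tan(π/4+φ₂/2)/tan(π/4+φ₁/2)] = -0.0752
Δλ = -0.2513 rad (taken the short way round)
course = atan2(Δλ, Δψ) = 253.35°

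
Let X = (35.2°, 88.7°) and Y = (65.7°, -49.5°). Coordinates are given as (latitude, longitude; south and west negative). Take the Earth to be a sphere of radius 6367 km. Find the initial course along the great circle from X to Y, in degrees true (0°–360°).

θ = atan2( sin Δλ·cos φ₂ ,  cos φ₁ sin φ₂ − sin φ₁ cos φ₂ cos Δλ )
  = atan2(-0.2743, +0.9216) = 343.43°

343.4°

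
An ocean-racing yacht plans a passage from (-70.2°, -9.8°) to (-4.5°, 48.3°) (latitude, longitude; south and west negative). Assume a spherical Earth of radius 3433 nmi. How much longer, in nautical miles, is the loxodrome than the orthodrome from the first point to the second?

Great circle: cos σ = sin φ₁ sin φ₂ + cos φ₁ cos φ₂ cos Δλ,  σ = 1.3158 rad → d_gc = 4517.0 nmi
Rhumb line: Δψ = +1.6670, q = Δφ/Δψ = 0.6879, d_rh = R√(Δφ²+q²Δλ²) = 4607.6 nmi
Excess = 4607.6 − 4517.0 = 90.6 ≈ 91 nmi

91 nmi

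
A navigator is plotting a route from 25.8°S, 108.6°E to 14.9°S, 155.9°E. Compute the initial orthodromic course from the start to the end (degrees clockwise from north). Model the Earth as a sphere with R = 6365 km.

θ = atan2( sin Δλ·cos φ₂ ,  cos φ₁ sin φ₂ − sin φ₁ cos φ₂ cos Δλ )
  = atan2(+0.7102, +0.0537) = 85.67°

85.7°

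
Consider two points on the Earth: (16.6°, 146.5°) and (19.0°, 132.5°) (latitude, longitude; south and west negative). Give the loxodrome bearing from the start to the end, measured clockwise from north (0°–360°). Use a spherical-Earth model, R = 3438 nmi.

Meridional parts: M(φ₁)=+0.2939, M(φ₂)=+0.3379 → ΔM = +0.0440;  Δλ = -0.2443 rad
tan C = Δλ / ΔM = -5.5536 → C = 280.21°

280.2°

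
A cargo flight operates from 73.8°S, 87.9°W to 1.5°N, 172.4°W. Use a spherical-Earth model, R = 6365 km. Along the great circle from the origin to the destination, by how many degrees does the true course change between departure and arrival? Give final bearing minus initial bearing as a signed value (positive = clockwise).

+68.2°

At departure: θ₁ = atan2(sin Δλ cos φ₂, cos φ₁ sin φ₂ − sin φ₁ cos φ₂ cos Δλ) = 275.70°
At arrival: θ₂ = atan2(sin Δλ cos φ₁, −cos φ₂ sin φ₁ + sin φ₂ cos φ₁ cos Δλ) = 343.88°
Δθ = θ₂ − θ₁ = +68.2°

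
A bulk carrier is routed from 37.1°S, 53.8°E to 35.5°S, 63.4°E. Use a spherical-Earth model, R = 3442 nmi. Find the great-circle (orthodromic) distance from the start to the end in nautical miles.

474 nmi

cos σ = sin φ₁ sin φ₂ + cos φ₁ cos φ₂ cos Δλ
      = sin(-37.10°)sin(-35.50°) + cos(-37.10°)cos(-35.50°)cos(9.60°) = 0.9905
σ = 7.897° → d = Rσ = 3442·0.13783 = 474 nmi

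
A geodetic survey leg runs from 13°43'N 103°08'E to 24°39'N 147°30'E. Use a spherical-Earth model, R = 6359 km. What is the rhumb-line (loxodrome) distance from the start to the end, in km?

4798 km

Rhumb course C = atan2(Δλ, Δψ) with Δψ = ln[tan(π/4+φ₂/2)/tan(π/4+φ₁/2)] = +0.2024, Δλ = +0.7743 → C = 75.35°
d = R·|Δφ| / |cos C| = 6359·0.19082 / 0.25291 = 4798 km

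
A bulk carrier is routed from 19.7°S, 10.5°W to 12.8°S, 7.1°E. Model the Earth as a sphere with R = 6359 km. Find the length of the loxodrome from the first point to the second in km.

Δψ = ln[tan(π/4+φ₂/2)/tan(π/4+φ₁/2)] = +0.1255;  Δφ = +0.1204 rad,  Δλ = +0.3072 rad
q = Δφ/Δψ = 0.9594
d = R·√(Δφ² + q²Δλ²) = 6359·0.31835 = 2024 km

2024 km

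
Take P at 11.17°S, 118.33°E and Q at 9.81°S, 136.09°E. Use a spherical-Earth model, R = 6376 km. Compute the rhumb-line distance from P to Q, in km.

Δψ = ln[tan(π/4+φ₂/2)/tan(π/4+φ₁/2)] = +0.0241;  Δφ = +0.0237 rad,  Δλ = +0.3100 rad
q = Δφ/Δψ = 0.9833
d = R·√(Δφ² + q²Δλ²) = 6376·0.30571 = 1949 km

1949 km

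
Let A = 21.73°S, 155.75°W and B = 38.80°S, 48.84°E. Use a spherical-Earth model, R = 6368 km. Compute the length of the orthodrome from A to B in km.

12807 km

cos σ = sin φ₁ sin φ₂ + cos φ₁ cos φ₂ cos Δλ
      = sin(-21.73°)sin(-38.80°) + cos(-21.73°)cos(-38.80°)cos(-155.41°) = -0.4263
σ = 115.234° → d = Rσ = 6368·2.01121 = 12807 km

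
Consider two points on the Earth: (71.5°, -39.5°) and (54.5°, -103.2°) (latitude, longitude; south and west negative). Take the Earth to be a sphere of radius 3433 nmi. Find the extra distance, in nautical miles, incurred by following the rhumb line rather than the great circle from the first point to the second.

81 nmi

Great circle: cos σ = sin φ₁ sin φ₂ + cos φ₁ cos φ₂ cos Δλ,  σ = 0.5478 rad → d_gc = 1880.5 nmi
Rhumb line: Δψ = -0.6757, q = Δφ/Δψ = 0.4391, d_rh = R√(Δφ²+q²Δλ²) = 1961.1 nmi
Excess = 1961.1 − 1880.5 = 80.6 ≈ 81 nmi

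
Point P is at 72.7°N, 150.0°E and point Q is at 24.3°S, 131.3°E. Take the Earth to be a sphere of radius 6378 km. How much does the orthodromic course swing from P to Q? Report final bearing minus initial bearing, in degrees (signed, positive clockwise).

Initial bearing θ₁ = atan2(sin Δλ cos φ₂, cos φ₁ sin φ₂ − sin φ₁ cos φ₂ cos Δλ) = 197.15°
Final bearing θ₂ = (initial bearing from the destination back to the start) + 180° = 185.52°
Δθ = θ₂ − θ₁ = -11.6°

-11.6°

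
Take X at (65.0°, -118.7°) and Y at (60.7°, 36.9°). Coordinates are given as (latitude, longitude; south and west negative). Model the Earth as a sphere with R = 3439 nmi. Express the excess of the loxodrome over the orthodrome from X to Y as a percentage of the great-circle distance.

34.0%

Great circle: σ = 0.9248 rad → d_gc = Rσ = 3180.3 nmi
Rhumb: Δφ = -0.0750, Δλ = +2.7157, Δψ = -0.1648, q = Δφ/Δψ = 0.4554 → d_rh = R√(Δφ²+q²Δλ²) = 4261.0 nmi
Excess = (4261.0 − 3180.3) / 3180.3 = 1080.7 / 3180.3 = 33.98% ≈ 34.0%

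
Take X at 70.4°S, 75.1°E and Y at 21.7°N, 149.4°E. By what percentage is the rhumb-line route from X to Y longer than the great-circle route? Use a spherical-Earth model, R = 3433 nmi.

2.2%

Great circle: σ = 1.8379 rad → d_gc = Rσ = 6309.7 nmi
Rhumb: Δφ = +1.6074, Δλ = +1.2968, Δψ = +2.1442, q = Δφ/Δψ = 0.7497 → d_rh = R√(Δφ²+q²Δλ²) = 6449.1 nmi
Excess = (6449.1 − 6309.7) / 6309.7 = 139.4 / 6309.7 = 2.21% ≈ 2.2%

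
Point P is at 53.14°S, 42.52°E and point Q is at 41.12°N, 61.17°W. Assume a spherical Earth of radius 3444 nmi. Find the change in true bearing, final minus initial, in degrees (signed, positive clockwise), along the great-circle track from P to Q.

At departure: θ₁ = atan2(sin Δλ cos φ₂, cos φ₁ sin φ₂ − sin φ₁ cos φ₂ cos Δλ) = 288.99°
At arrival: θ₂ = atan2(sin Δλ cos φ₁, −cos φ₂ sin φ₁ + sin φ₂ cos φ₁ cos Δλ) = 311.15°
Δθ = θ₂ − θ₁ = +22.2°

+22.2°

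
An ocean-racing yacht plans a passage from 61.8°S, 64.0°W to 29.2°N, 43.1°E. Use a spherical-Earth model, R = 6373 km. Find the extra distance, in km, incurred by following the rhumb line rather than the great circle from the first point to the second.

Great circle: cos σ = sin φ₁ sin φ₂ + cos φ₁ cos φ₂ cos Δλ,  σ = 2.1547 rad → d_gc = 13731.6 km
Rhumb line: Δψ = +1.9148, q = Δφ/Δψ = 0.8295, d_rh = R√(Δφ²+q²Δλ²) = 14145.2 km
Excess = 14145.2 − 13731.6 = 413.6 ≈ 414 km

414 km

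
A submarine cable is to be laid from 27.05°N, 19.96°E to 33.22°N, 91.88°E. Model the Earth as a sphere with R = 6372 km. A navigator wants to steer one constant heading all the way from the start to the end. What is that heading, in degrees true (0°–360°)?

Meridional parts: M(φ₁)=+0.4907, M(φ₂)=+0.6153 → ΔM = +0.1246;  Δλ = +1.2552 rad
tan C = Δλ / ΔM = +10.0728 → C = 84.33°

84.3°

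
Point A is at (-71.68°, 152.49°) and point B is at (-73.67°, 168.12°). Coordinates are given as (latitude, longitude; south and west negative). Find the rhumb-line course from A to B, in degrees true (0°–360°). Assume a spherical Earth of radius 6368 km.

113.2°

Meridional parts: M(φ₁)=-1.8248, M(φ₂)=-1.9416 → ΔM = -0.1168;  Δλ = +0.2728 rad
tan C = Δλ / ΔM = -2.3364 → C = 113.17°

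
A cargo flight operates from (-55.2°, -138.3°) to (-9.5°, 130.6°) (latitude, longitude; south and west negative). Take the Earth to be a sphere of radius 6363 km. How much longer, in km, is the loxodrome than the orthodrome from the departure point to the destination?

Great circle: cos σ = sin φ₁ sin φ₂ + cos φ₁ cos φ₂ cos Δλ,  σ = 1.4457 rad → d_gc = 9199.29 km
Rhumb line: Δψ = +0.9938, q = Δφ/Δψ = 0.8026, d_rh = R√(Δφ²+q²Δλ²) = 9575.80 km
Excess = 9575.80 − 9199.29 = 376.51 ≈ 377 km

377 km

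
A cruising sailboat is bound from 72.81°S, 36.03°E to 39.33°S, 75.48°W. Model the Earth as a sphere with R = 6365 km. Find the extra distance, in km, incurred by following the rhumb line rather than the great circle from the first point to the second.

Great circle: cos σ = sin φ₁ sin φ₂ + cos φ₁ cos φ₂ cos Δλ,  σ = 1.0220 rad → d_gc = 6505.1 km
Rhumb line: Δψ = +1.1418, q = Δφ/Δψ = 0.5118, d_rh = R√(Δφ²+q²Δλ²) = 7350.2 km
Excess = 7350.2 − 6505.1 = 845.1 ≈ 845 km

845 km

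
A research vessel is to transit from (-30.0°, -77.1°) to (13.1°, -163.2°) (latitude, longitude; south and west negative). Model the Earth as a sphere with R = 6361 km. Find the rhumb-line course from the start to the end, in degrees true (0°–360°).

Meridional parts: M(φ₁)=-0.5493, M(φ₂)=+0.2307 → ΔM = +0.7800;  Δλ = -1.5027 rad
tan C = Δλ / ΔM = -1.9267 → C = 297.43°

297.4°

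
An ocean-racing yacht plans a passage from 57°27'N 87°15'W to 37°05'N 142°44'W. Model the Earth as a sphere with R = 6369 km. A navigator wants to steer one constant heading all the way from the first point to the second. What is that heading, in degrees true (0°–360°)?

241.2°

Meridional parts: M(φ₁)=+1.2312, M(φ₂)=+0.6978 → ΔM = -0.5334;  Δλ = -0.9684 rad
tan C = Δλ / ΔM = +1.8156 → C = 241.15°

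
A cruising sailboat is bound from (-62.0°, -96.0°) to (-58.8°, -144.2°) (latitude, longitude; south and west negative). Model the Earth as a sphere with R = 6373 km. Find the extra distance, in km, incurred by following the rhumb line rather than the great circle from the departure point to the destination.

60 km

Great circle: cos σ = sin φ₁ sin φ₂ + cos φ₁ cos φ₂ cos Δλ,  σ = 0.4094 rad → d_gc = 2609.4 km
Rhumb line: Δψ = +0.1132, q = Δφ/Δψ = 0.4935, d_rh = R√(Δφ²+q²Δλ²) = 2669.5 km
Excess = 2669.5 − 2609.4 = 60.1 ≈ 60 km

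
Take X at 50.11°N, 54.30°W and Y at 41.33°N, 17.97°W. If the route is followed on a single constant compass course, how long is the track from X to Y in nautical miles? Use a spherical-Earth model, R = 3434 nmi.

1604 nmi

Rhumb course C = atan2(Δλ, Δψ) with Δψ = ln[tan(π/4+φ₂/2)/tan(π/4+φ₁/2)] = -0.2202, Δλ = +0.6341 → C = 109.15°
d = R·|Δφ| / |cos C| = 3434·0.15324 / 0.32800 = 1604 nmi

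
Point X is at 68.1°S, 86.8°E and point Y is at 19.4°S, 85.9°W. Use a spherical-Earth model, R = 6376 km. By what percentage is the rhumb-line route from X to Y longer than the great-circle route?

33.4%

Great circle: σ = 1.6116 rad → d_gc = Rσ = 10275.4 km
Rhumb: Δφ = +0.8500, Δλ = -3.0142, Δψ = +1.2974, q = Δφ/Δψ = 0.6552 → d_rh = R√(Δφ²+q²Δλ²) = 13708.0 km
Excess = (13708.0 − 10275.4) / 10275.4 = 3432.6 / 10275.4 = 33.41% ≈ 33.4%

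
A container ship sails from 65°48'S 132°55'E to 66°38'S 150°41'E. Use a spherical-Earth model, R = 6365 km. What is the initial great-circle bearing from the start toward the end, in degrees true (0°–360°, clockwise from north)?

104.7°

θ = atan2( sin Δλ·cos φ₂ ,  cos φ₁ sin φ₂ − sin φ₁ cos φ₂ cos Δλ )
  = atan2(+0.1210, -0.0318) = 104.72°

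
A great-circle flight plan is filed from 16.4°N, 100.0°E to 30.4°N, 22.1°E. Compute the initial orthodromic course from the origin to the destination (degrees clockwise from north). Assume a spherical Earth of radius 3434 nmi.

θ = atan2( sin Δλ·cos φ₂ ,  cos φ₁ sin φ₂ − sin φ₁ cos φ₂ cos Δλ )
  = atan2(-0.8434, +0.4344) = 297.25°

297.3°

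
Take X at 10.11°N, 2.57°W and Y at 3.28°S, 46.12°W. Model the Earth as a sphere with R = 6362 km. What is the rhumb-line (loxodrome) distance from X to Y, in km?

5040 km

Δψ = ln[tan(π/4+φ₂/2)/tan(π/4+φ₁/2)] = -0.2347;  Δφ = -0.2337 rad,  Δλ = -0.7601 rad
q = Δφ/Δψ = 0.9959
d = R·√(Δφ² + q²Δλ²) = 6362·0.79225 = 5040 km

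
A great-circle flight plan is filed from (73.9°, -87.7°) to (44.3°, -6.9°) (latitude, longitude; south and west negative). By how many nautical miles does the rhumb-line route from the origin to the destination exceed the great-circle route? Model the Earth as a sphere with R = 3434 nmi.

180 nmi

Great circle: cos σ = sin φ₁ sin φ₂ + cos φ₁ cos φ₂ cos Δλ,  σ = 0.7915 rad → d_gc = 2718.1 nmi
Rhumb line: Δψ = -1.0917, q = Δφ/Δψ = 0.4732, d_rh = R√(Δφ²+q²Δλ²) = 2898.0 nmi
Excess = 2898.0 − 2718.1 = 179.9 ≈ 180 nmi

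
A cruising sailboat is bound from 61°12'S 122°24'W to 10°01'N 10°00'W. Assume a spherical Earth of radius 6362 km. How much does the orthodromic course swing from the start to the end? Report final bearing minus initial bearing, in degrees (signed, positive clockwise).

At departure: θ₁ = atan2(sin Δλ cos φ₂, cos φ₁ sin φ₂ − sin φ₁ cos φ₂ cos Δλ) = 105.06°
At arrival: θ₂ = atan2(sin Δλ cos φ₁, −cos φ₂ sin φ₁ + sin φ₂ cos φ₁ cos Δλ) = 28.19°
Δθ = θ₂ − θ₁ = -76.9°

-76.9°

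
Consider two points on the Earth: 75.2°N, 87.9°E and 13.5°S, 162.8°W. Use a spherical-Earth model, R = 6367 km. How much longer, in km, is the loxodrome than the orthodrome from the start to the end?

861 km

Great circle: cos σ = sin φ₁ sin φ₂ + cos φ₁ cos φ₂ cos Δλ,  σ = 1.8837 rad → d_gc = 11993.3 km
Rhumb line: Δψ = -2.2790, q = Δφ/Δψ = 0.6793, d_rh = R√(Δφ²+q²Δλ²) = 12854.2 km
Excess = 12854.2 − 11993.3 = 860.9 ≈ 861 km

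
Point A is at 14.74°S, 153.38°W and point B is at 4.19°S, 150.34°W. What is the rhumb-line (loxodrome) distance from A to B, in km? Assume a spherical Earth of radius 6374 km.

1220 km

Rhumb course C = atan2(Δλ, Δψ) with Δψ = ln[tan(π/4+φ₂/2)/tan(π/4+φ₁/2)] = +0.1870, Δλ = +0.0531 → C = 15.84°
d = R·|Δφ| / |cos C| = 6374·0.18413 / 0.96201 = 1220 km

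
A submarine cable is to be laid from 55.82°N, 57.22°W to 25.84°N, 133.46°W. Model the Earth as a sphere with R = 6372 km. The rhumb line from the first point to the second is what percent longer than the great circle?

3.7%

Great circle: σ = 1.0692 rad → d_gc = Rσ = 6812.8 km
Rhumb: Δφ = -0.5232, Δλ = -1.3306, Δψ = -0.7123, q = Δφ/Δψ = 0.7346 → d_rh = R√(Δφ²+q²Δλ²) = 7064.4 km
Excess = (7064.4 − 6812.8) / 6812.8 = 251.6 / 6812.8 = 3.69% ≈ 3.7%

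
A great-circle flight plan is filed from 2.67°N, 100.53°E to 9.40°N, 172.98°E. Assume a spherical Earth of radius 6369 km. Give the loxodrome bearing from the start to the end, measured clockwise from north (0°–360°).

Δψ = ln[tan(π/4+φ₂/2)/tan(π/4+φ₁/2)] = +0.1182
Δλ = +1.2645 rad (taken the short way round)
course = atan2(Δλ, Δψ) = 84.66°

84.7°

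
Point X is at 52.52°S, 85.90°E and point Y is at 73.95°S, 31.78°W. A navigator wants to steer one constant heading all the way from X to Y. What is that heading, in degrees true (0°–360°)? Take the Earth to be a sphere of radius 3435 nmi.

Δψ = ln[tan(π/4+φ₂/2)/tan(π/4+φ₁/2)] = -0.8781
Δλ = -2.0539 rad (taken the short way round)
course = atan2(Δλ, Δψ) = 246.85°

246.9°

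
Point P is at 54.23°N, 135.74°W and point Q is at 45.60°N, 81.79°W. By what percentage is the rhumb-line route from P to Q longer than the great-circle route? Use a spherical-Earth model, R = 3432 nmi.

2.3%

Great circle: σ = 0.6087 rad → d_gc = Rσ = 2089.1 nmi
Rhumb: Δφ = -0.1506, Δλ = +0.9416, Δψ = -0.2348, q = Δφ/Δψ = 0.6416 → d_rh = R√(Δφ²+q²Δλ²) = 2136.8 nmi
Excess = (2136.8 − 2089.1) / 2089.1 = 47.7 / 2089.1 = 2.28% ≈ 2.3%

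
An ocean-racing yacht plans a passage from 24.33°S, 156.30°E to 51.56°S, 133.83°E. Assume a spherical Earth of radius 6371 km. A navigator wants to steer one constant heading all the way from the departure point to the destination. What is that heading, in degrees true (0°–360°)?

Meridional parts: M(φ₁)=-0.4380, M(φ₂)=-1.0537 → ΔM = -0.6157;  Δλ = -0.3922 rad
tan C = Δλ / ΔM = +0.6369 → C = 212.49°

212.5°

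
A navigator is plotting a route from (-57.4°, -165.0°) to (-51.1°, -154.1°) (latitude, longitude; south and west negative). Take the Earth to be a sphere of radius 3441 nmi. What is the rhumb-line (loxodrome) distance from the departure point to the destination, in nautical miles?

Δψ = ln[tan(π/4+φ₂/2)/tan(π/4+φ₁/2)] = +0.1887;  Δφ = +0.1100 rad,  Δλ = +0.1902 rad
q = Δφ/Δψ = 0.5828
d = R·√(Δφ² + q²Δλ²) = 3441·0.15615 = 537 nmi

537 nmi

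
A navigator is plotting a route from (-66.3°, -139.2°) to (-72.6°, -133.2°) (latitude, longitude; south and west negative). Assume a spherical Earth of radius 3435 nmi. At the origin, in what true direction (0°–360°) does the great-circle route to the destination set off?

N = sin Δλ·cos φ₂ = +0.0313;  D = cos φ₁ sin φ₂ − sin φ₁ cos φ₂ cos Δλ = -0.1112
initial course = atan2(N, D) = 164.30°

164.3°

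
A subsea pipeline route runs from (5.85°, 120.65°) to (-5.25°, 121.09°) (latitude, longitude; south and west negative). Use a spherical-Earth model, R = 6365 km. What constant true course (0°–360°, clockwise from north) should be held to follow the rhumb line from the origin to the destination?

Δψ = ln[tan(π/4+φ₂/2)/tan(π/4+φ₁/2)] = -0.1940
Δλ = +0.0077 rad (taken the short way round)
course = atan2(Δλ, Δψ) = 177.73°

177.7°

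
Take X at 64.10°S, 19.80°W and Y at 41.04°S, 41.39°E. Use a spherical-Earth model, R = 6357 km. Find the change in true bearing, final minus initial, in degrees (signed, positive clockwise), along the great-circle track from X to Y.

Initial bearing θ₁ = atan2(sin Δλ cos φ₂, cos φ₁ sin φ₂ − sin φ₁ cos φ₂ cos Δλ) = 86.52°
Final bearing θ₂ = (initial bearing from the destination back to the start) + 180° = 35.31°
Δθ = θ₂ − θ₁ = -51.2°

-51.2°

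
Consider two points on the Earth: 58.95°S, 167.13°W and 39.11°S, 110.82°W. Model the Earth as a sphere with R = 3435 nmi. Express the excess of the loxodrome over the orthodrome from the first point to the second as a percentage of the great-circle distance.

Great circle: σ = 0.7037 rad → d_gc = Rσ = 2417.3 nmi
Rhumb: Δφ = +0.3463, Δλ = +0.9828, Δψ = +0.5381, q = Δφ/Δψ = 0.6435 → d_rh = R√(Δφ²+q²Δλ²) = 2476.7 nmi
Excess = (2476.7 − 2417.3) / 2417.3 = 59.4 / 2417.3 = 2.46% ≈ 2.5%

2.5%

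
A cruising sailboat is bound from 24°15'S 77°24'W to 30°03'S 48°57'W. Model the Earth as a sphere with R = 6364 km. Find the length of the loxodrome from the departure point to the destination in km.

2883 km

Δψ = ln[tan(π/4+φ₂/2)/tan(π/4+φ₁/2)] = -0.1138;  Δφ = -0.1012 rad,  Δλ = +0.4965 rad
q = Δφ/Δψ = 0.8892
d = R·√(Δφ² + q²Δλ²) = 6364·0.45300 = 2883 km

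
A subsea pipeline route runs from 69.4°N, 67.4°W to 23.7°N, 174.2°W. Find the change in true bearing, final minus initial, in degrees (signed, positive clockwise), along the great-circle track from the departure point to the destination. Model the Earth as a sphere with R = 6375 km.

Initial bearing θ₁ = atan2(sin Δλ cos φ₂, cos φ₁ sin φ₂ − sin φ₁ cos φ₂ cos Δλ) = 293.94°
Final bearing θ₂ = (initial bearing from the destination back to the start) + 180° = 200.56°
Δθ = θ₂ − θ₁ = -93.4°

-93.4°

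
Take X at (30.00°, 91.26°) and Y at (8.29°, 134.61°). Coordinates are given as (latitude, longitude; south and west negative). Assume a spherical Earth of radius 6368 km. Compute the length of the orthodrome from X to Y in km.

5107 km

cos σ = sin φ₁ sin φ₂ + cos φ₁ cos φ₂ cos Δλ
      = sin(30.00°)sin(8.29°) + cos(30.00°)cos(8.29°)cos(43.35°) = 0.6953
σ = 45.952° → d = Rσ = 6368·0.80201 = 5107 km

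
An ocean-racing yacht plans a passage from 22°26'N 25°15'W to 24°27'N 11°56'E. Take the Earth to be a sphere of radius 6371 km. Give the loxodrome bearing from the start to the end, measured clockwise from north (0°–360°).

Δψ = ln[tan(π/4+φ₂/2)/tan(π/4+φ₁/2)] = +0.0384
Δλ = +0.6490 rad (taken the short way round)
course = atan2(Δλ, Δψ) = 86.62°

86.6°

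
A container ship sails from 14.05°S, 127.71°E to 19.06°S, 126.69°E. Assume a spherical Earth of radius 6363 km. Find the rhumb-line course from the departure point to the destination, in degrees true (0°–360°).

191.0°

Δψ = ln[tan(π/4+φ₂/2)/tan(π/4+φ₁/2)] = -0.0913
Δλ = -0.0178 rad (taken the short way round)
course = atan2(Δλ, Δψ) = 191.04°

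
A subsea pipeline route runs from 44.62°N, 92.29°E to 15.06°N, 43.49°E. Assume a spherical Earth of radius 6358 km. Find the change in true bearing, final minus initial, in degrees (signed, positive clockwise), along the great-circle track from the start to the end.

-26.3°

Initial bearing θ₁ = atan2(sin Δλ cos φ₂, cos φ₁ sin φ₂ − sin φ₁ cos φ₂ cos Δλ) = 250.18°
Final bearing θ₂ = (initial bearing from the destination back to the start) + 180° = 223.90°
Δθ = θ₂ − θ₁ = -26.3°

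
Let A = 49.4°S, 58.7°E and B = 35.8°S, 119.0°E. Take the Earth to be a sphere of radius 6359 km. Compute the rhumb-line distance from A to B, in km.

5122 km

Rhumb course C = atan2(Δλ, Δψ) with Δψ = ln[tan(π/4+φ₂/2)/tan(π/4+φ₁/2)] = +0.3245, Δλ = +1.0524 → C = 72.86°
d = R·|Δφ| / |cos C| = 6359·0.23736 / 0.29467 = 5122 km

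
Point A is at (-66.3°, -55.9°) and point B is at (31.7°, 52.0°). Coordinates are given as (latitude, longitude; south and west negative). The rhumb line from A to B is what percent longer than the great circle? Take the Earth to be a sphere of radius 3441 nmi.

Great circle: σ = 2.1972 rad → d_gc = Rσ = 7560.7 nmi
Rhumb: Δφ = +1.7104, Δλ = +1.8832, Δψ = +2.1454, q = Δφ/Δψ = 0.7973 → d_rh = R√(Δφ²+q²Δλ²) = 7831.4 nmi
Excess = (7831.4 − 7560.7) / 7560.7 = 270.7 / 7560.7 = 3.58% ≈ 3.6%

3.6%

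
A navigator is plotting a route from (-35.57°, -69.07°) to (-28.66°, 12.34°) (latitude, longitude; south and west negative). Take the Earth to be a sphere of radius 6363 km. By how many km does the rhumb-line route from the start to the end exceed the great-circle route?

Great circle: cos σ = sin φ₁ sin φ₂ + cos φ₁ cos φ₂ cos Δλ,  σ = 1.1749 rad → d_gc = 7476.16 km
Rhumb line: Δψ = +0.1425, q = Δφ/Δψ = 0.8461, d_rh = R√(Δφ²+q²Δλ²) = 7687.67 km
Excess = 7687.67 − 7476.16 = 211.51 ≈ 212 km

212 km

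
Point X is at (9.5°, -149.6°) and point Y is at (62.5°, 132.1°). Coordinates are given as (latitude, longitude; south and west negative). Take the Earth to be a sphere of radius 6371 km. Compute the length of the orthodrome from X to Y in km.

8472 km

cos σ = sin φ₁ sin φ₂ + cos φ₁ cos φ₂ cos Δλ
      = sin(9.50°)sin(62.50°) + cos(9.50°)cos(62.50°)cos(-78.30°) = 0.2388
σ = 76.187° → d = Rσ = 6371·1.32972 = 8472 km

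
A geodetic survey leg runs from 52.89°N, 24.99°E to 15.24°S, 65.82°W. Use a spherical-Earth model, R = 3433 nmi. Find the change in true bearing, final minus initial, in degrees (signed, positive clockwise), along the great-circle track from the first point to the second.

-43.1°

At departure: θ₁ = atan2(sin Δλ cos φ₂, cos φ₁ sin φ₂ − sin φ₁ cos φ₂ cos Δλ) = 261.29°
At arrival: θ₂ = atan2(sin Δλ cos φ₁, −cos φ₂ sin φ₁ + sin φ₂ cos φ₁ cos Δλ) = 218.18°
Δθ = θ₂ − θ₁ = -43.1°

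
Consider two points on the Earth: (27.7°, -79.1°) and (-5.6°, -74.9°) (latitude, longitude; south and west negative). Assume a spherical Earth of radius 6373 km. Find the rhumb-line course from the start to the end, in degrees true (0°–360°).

Δψ = ln[tan(π/4+φ₂/2)/tan(π/4+φ₁/2)] = -0.6014
Δλ = +0.0733 rad (taken the short way round)
course = atan2(Δλ, Δψ) = 173.05°

173.1°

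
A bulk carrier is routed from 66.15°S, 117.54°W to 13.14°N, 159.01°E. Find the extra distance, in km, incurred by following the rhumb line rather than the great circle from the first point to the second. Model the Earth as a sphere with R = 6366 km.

Great circle: cos σ = sin φ₁ sin φ₂ + cos φ₁ cos φ₂ cos Δλ,  σ = 1.7345 rad → d_gc = 11042.0 km
Rhumb line: Δψ = +1.7864, q = Δφ/Δψ = 0.7747, d_rh = R√(Δφ²+q²Δλ²) = 11366.8 km
Excess = 11366.8 − 11042.0 = 324.8 ≈ 325 km

325 km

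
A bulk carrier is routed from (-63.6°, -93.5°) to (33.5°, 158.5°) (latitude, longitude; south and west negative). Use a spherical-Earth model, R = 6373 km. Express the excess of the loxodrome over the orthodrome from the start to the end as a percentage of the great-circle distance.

Great circle: σ = 2.2255 rad → d_gc = Rσ = 14183.3 km
Rhumb: Δφ = +1.6947, Δλ = -1.8850, Δψ = +2.0713, q = Δφ/Δψ = 0.8182 → d_rh = R√(Δφ²+q²Δλ²) = 14603.3 km
Excess = (14603.3 − 14183.3) / 14183.3 = 420.0 / 14183.3 = 2.96% ≈ 3.0%

3.0%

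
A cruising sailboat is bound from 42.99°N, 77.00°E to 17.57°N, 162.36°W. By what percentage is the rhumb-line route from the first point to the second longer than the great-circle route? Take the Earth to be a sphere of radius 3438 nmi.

7.3%

Great circle: σ = 1.7209 rad → d_gc = Rσ = 5916.5 nmi
Rhumb: Δφ = -0.4437, Δλ = +2.1056, Δψ = -0.5210, q = Δφ/Δψ = 0.8515 → d_rh = R√(Δφ²+q²Δλ²) = 6350.0 nmi
Excess = (6350.0 − 5916.5) / 5916.5 = 433.5 / 5916.5 = 7.33% ≈ 7.3%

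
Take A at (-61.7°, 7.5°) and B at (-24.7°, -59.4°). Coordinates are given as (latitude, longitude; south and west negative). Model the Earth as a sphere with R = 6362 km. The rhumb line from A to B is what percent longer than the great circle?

3.0%

Great circle: σ = 1.0040 rad → d_gc = Rσ = 6387.6 km
Rhumb: Δφ = +0.6458, Δλ = -1.1676, Δψ = +0.9328, q = Δφ/Δψ = 0.6923 → d_rh = R√(Δφ²+q²Δλ²) = 6582.3 km
Excess = (6582.3 − 6387.6) / 6387.6 = 194.7 / 6387.6 = 3.048% ≈ 3.0%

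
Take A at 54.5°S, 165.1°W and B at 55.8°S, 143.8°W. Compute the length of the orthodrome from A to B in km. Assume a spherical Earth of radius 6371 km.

cos σ = sin φ₁ sin φ₂ + cos φ₁ cos φ₂ cos Δλ
      = sin(-54.50°)sin(-55.80°) + cos(-54.50°)cos(-55.80°)cos(21.30°) = 0.9774
σ = 12.192° → d = Rσ = 6371·0.21279 = 1356 km

1356 km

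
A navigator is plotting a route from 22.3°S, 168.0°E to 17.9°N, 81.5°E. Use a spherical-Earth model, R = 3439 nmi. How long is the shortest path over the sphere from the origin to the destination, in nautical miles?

5618 nmi

cos σ = sin φ₁ sin φ₂ + cos φ₁ cos φ₂ cos Δλ
      = sin(-22.30°)sin(17.90°) + cos(-22.30°)cos(17.90°)cos(-86.50°) = -0.0629
σ = 93.605° → d = Rσ = 3439·1.63372 = 5618 nmi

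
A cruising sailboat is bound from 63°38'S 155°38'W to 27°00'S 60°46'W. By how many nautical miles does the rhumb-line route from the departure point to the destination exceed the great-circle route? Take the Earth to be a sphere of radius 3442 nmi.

291 nmi

Great circle: cos σ = sin φ₁ sin φ₂ + cos φ₁ cos φ₂ cos Δλ,  σ = 1.1883 rad → d_gc = 4090.3 nmi
Rhumb line: Δψ = +0.9617, q = Δφ/Δψ = 0.6648, d_rh = R√(Δφ²+q²Δλ²) = 4381.7 nmi
Excess = 4381.7 − 4090.3 = 291.4 ≈ 291 nmi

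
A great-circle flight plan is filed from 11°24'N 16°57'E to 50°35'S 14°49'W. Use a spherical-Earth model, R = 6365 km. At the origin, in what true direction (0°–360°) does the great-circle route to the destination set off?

201.2°

N = sin Δλ·cos φ₂ = -0.3343;  D = cos φ₁ sin φ₂ − sin φ₁ cos φ₂ cos Δλ = -0.8640
initial course = atan2(N, D) = 201.15°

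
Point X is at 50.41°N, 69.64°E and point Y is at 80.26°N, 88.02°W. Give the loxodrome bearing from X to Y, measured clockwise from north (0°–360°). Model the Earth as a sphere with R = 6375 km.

297.6°

Meridional parts: M(φ₁)=+1.0219, M(φ₂)=+2.4627 → ΔM = +1.4409;  Δλ = -2.7517 rad
tan C = Δλ / ΔM = -1.9098 → C = 297.64°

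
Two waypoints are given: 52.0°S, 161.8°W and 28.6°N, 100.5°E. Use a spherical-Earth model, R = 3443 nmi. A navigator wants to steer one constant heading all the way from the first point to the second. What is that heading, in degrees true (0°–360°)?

313.0°

Meridional parts: M(φ₁)=-1.0662, M(φ₂)=+0.5213 → ΔM = +1.5874;  Δλ = -1.7052 rad
tan C = Δλ / ΔM = -1.0742 → C = 312.95°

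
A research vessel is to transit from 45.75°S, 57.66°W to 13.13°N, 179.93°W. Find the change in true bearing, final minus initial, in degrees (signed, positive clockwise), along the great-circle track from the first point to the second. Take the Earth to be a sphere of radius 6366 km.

+60.7°

Initial bearing θ₁ = atan2(sin Δλ cos φ₂, cos φ₁ sin φ₂ − sin φ₁ cos φ₂ cos Δλ) = 255.44°
Final bearing θ₂ = (initial bearing from the destination back to the start) + 180° = 316.09°
Δθ = θ₂ − θ₁ = +60.7°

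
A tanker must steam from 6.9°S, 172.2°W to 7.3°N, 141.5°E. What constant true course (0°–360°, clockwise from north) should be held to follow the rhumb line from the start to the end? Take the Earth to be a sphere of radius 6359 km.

Δψ = ln[tan(π/4+φ₂/2)/tan(π/4+φ₁/2)] = +0.2485
Δλ = -0.8081 rad (taken the short way round)
course = atan2(Δλ, Δψ) = 287.09°

287.1°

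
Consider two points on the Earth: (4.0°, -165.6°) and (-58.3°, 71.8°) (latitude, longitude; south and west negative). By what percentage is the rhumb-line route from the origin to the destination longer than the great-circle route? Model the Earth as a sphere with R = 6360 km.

7.4%

Great circle: σ = 1.9196 rad → d_gc = Rσ = 12208.6 km
Rhumb: Δφ = -1.0873, Δλ = -2.1398, Δψ = -1.3290, q = Δφ/Δψ = 0.8182 → d_rh = R√(Δφ²+q²Δλ²) = 13107.5 km
Excess = (13107.5 − 12208.6) / 12208.6 = 898.9 / 12208.6 = 7.36% ≈ 7.4%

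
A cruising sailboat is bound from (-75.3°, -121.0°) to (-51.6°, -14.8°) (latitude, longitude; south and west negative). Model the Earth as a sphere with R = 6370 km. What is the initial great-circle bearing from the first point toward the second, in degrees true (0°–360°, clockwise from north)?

121.6°

N = sin Δλ·cos φ₂ = +0.5965;  D = cos φ₁ sin φ₂ − sin φ₁ cos φ₂ cos Δλ = -0.3665
initial course = atan2(N, D) = 121.57°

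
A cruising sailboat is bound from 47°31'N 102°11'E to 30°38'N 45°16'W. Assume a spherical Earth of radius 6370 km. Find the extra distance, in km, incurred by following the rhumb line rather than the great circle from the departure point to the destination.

2023 km

Great circle: cos σ = sin φ₁ sin φ₂ + cos φ₁ cos φ₂ cos Δλ,  σ = 1.6851 rad → d_gc = 10734.2 km
Rhumb line: Δψ = -0.3828, q = Δφ/Δψ = 0.7698, d_rh = R√(Δφ²+q²Δλ²) = 12757.6 km
Excess = 12757.6 − 10734.2 = 2023.4 ≈ 2023 km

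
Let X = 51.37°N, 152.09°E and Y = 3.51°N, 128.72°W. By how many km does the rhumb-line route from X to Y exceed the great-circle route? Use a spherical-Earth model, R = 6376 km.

Great circle: cos σ = sin φ₁ sin φ₂ + cos φ₁ cos φ₂ cos Δλ,  σ = 1.4053 rad → d_gc = 8960.5 km
Rhumb line: Δψ = -0.9871, q = Δφ/Δψ = 0.8462, d_rh = R√(Δφ²+q²Δλ²) = 9163.8 km
Excess = 9163.8 − 8960.5 = 203.3 ≈ 203 km

203 km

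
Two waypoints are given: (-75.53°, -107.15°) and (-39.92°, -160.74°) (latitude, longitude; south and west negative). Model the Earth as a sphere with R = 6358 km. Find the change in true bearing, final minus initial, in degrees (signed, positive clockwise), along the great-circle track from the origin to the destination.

+48.3°

At departure: θ₁ = atan2(sin Δλ cos φ₂, cos φ₁ sin φ₂ − sin φ₁ cos φ₂ cos Δλ) = 294.43°
At arrival: θ₂ = atan2(sin Δλ cos φ₁, −cos φ₂ sin φ₁ + sin φ₂ cos φ₁ cos Δλ) = 342.75°
Δθ = θ₂ − θ₁ = +48.3°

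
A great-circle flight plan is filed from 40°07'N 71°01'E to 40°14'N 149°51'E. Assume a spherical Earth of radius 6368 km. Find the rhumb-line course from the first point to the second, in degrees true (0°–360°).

Meridional parts: M(φ₁)=+0.7656, M(φ₂)=+0.7682 → ΔM = +0.0027;  Δλ = +1.3759 rad
tan C = Δλ / ΔM = +516.2979 → C = 89.89°

89.9°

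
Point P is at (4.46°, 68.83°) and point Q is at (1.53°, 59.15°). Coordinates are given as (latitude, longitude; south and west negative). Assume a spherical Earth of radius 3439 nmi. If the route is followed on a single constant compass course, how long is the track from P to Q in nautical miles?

Δψ = ln[tan(π/4+φ₂/2)/tan(π/4+φ₁/2)] = -0.0512;  Δφ = -0.0511 rad,  Δλ = -0.1689 rad
q = Δφ/Δψ = 0.9985
d = R·√(Δφ² + q²Δλ²) = 3439·0.17628 = 606 nmi

606 nmi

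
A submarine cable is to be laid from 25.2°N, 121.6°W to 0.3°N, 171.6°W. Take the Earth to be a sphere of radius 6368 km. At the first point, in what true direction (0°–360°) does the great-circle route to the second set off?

250.7°

θ = atan2( sin Δλ·cos φ₂ ,  cos φ₁ sin φ₂ − sin φ₁ cos φ₂ cos Δλ )
  = atan2(-0.7660, -0.2689) = 250.65°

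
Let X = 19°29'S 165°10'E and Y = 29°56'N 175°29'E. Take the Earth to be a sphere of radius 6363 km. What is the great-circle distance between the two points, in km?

cos σ = sin φ₁ sin φ₂ + cos φ₁ cos φ₂ cos Δλ
      = sin(-19.48°)sin(29.93°) + cos(-19.48°)cos(29.93°)cos(10.32°) = 0.6373
σ = 50.406° → d = Rσ = 6363·0.87975 = 5598 km

5598 km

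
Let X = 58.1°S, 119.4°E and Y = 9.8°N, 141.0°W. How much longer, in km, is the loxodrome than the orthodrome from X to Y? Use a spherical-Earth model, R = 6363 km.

Great circle: cos σ = sin φ₁ sin φ₂ + cos φ₁ cos φ₂ cos Δλ,  σ = 1.8043 rad → d_gc = 11480.5 km
Rhumb line: Δψ = +1.4243, q = Δφ/Δψ = 0.8320, d_rh = R√(Δφ²+q²Δλ²) = 11897.8 km
Excess = 11897.8 − 11480.5 = 417.3 ≈ 417 km

417 km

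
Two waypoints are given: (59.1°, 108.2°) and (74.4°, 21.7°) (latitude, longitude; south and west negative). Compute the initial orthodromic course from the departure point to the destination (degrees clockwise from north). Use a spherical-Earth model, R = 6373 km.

θ = atan2( sin Δλ·cos φ₂ ,  cos φ₁ sin φ₂ − sin φ₁ cos φ₂ cos Δλ )
  = atan2(-0.2684, +0.4805) = 330.81°

330.8°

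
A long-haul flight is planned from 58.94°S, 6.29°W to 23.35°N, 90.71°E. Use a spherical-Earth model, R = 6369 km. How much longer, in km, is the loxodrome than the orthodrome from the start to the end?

Great circle: cos σ = sin φ₁ sin φ₂ + cos φ₁ cos φ₂ cos Δλ,  σ = 1.9793 rad → d_gc = 12606.2 km
Rhumb line: Δψ = +1.6998, q = Δφ/Δψ = 0.8449, d_rh = R√(Δφ²+q²Δλ²) = 12910.2 km
Excess = 12910.2 − 12606.2 = 304.0 ≈ 304 km

304 km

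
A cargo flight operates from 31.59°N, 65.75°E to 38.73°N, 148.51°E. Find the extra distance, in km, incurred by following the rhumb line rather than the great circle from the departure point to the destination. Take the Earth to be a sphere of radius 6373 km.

250 km

Great circle: cos σ = sin φ₁ sin φ₂ + cos φ₁ cos φ₂ cos Δλ,  σ = 1.1467 rad → d_gc = 7308.0 km
Rhumb line: Δψ = +0.1526, q = Δφ/Δψ = 0.8165, d_rh = R√(Δφ²+q²Δλ²) = 7558.0 km
Excess = 7558.0 − 7308.0 = 250.0 ≈ 250 km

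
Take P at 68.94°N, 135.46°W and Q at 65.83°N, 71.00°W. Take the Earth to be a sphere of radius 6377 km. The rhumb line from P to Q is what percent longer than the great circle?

4.7%

Great circle: σ = 0.4157 rad → d_gc = Rσ = 2651.0 km
Rhumb: Δφ = -0.0543, Δλ = +1.1250, Δψ = -0.1414, q = Δφ/Δψ = 0.3839 → d_rh = R√(Δφ²+q²Δλ²) = 2776.2 km
Excess = (2776.2 − 2651.0) / 2651.0 = 125.2 / 2651.0 = 4.72% ≈ 4.7%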